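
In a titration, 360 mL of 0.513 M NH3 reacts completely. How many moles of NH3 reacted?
Moles = Molarity × Volume (L)
Moles = 0.513 M × 0.36 L = 0.1847 mol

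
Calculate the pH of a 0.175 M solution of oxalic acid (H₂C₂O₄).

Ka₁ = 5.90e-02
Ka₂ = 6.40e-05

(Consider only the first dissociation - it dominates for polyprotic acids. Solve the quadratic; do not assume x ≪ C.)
pH = 1.12

x² + Ka₁·x − Ka₁·C = 0 with Ka₁ = 5.90e-02, C = 0.175.
x = (−Ka₁ + √(Ka₁² + 4·Ka₁·C))/2 = 7.6308e-02 M, so pH = 1.12.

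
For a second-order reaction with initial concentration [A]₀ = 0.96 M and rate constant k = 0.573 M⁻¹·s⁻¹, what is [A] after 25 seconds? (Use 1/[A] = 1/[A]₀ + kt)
0.0651 M

1/[A] = 1/[A]₀ + k·t = 1/0.96 + (0.573)·(25) = 1.0417 + 14.3250 = 15.3667
[A] = 1/15.3667 = 0.0651 M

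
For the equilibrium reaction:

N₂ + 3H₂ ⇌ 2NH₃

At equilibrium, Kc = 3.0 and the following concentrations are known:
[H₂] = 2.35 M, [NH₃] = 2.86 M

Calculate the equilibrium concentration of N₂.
[N₂] = 0.2101 M

Kc = ([NH₃]^2) / ([N₂] × [H₂]^3) = 3.0
[N₂]^1 = (product terms)/(Kc · other reactant terms) = 8.1796 / (3.0 · 12.978) = 0.21009
[N₂] = 0.2101 M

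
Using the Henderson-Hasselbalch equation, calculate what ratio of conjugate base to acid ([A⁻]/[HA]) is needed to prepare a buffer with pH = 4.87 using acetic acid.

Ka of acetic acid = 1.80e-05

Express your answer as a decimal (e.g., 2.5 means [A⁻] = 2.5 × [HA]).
[A⁻]/[HA] = 1.334

pKa = −log(1.80e-05) = 4.7447. pH = pKa + log([A⁻]/[HA]). 4.87 = 4.7447 + log(ratio). log(ratio) = 4.87 − 4.7447 = 0.1253. ratio = 10^(0.1253) = 1.334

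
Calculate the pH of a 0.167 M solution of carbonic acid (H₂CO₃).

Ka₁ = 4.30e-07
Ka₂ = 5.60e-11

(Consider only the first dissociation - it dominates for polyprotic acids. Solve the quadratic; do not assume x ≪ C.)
pH = 3.57

x² + Ka₁·x − Ka₁·C = 0 with Ka₁ = 4.30e-07, C = 0.167.
x = (−Ka₁ + √(Ka₁² + 4·Ka₁·C))/2 = 2.6776e-04 M, so pH = 3.57.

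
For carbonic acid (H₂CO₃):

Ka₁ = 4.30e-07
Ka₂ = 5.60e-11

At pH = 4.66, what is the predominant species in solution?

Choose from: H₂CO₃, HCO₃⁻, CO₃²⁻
H₂CO₃

pKa1 = 6.37, pKa2 = 10.25. Each pKa is the crossover between adjacent species; pH = 4.66 lies in the region where H₂CO₃ predominates.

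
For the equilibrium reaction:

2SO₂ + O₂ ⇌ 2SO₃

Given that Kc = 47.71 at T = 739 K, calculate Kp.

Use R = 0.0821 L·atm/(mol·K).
K_p = 0.7864

Δn = (moles gaseous products) − (moles gaseous reactants) = -1
T = 739 K; RT = 0.0821 × 739 = 60.6719
Kp = Kc·(RT)^Δn = 47.71 × (60.6719)^-1 = 47.71 × 0.0164821 = 0.7864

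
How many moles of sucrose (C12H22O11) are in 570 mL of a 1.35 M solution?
Moles = Molarity × Volume (L)
Moles = 1.35 M × 0.57 L = 0.7695 mol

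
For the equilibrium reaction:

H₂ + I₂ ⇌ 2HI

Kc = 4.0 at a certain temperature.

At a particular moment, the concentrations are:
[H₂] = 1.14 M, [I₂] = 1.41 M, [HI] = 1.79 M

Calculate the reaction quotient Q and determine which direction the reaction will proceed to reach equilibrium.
Q = 1.993, Q < K, reaction proceeds forward (toward products)

Q = ([HI]^2) / ([H₂] × [I₂])
  = ((1.79)^2) / ((1.14)·(1.41)) = 3.2041/1.6074 = 1.993
Since Q = 1.993 < Kc = 4.0, the reaction proceeds forward (toward products) to reach equilibrium.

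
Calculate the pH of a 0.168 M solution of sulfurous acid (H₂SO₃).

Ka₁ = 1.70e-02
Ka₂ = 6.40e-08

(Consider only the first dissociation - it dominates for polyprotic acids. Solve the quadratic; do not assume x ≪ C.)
pH = 1.34

x² + Ka₁·x − Ka₁·C = 0 with Ka₁ = 1.70e-02, C = 0.168.
x = (−Ka₁ + √(Ka₁² + 4·Ka₁·C))/2 = 4.5613e-02 M, so pH = 1.34.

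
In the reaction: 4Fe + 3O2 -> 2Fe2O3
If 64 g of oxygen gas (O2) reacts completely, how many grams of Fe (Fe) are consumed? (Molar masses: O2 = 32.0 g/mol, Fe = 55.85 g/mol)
Moles of O2 = 64 g ÷ 32.0 g/mol = 2 mol
Mole ratio: 4 mol Fe / 3 mol O2
Moles of Fe = 2 × (4/3) = 2.66667 mol
Mass of Fe = 2.66667 mol × 55.85 g/mol = 148.9 g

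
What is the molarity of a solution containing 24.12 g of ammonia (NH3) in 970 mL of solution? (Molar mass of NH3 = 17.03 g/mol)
Moles of NH3 = 24.12 g ÷ 17.03 g/mol = 1.41632 mol
Volume = 970 mL = 0.97 L
Molarity = 1.41632 mol ÷ 0.97 L = 1.46 M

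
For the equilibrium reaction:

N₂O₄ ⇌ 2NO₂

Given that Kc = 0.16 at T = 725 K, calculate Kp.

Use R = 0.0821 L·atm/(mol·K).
K_p = 9.5236

Δn = (moles gaseous products) − (moles gaseous reactants) = 1
T = 725 K; RT = 0.0821 × 725 = 59.5225
Kp = Kc·(RT)^Δn = 0.16 × (59.5225)^1 = 0.16 × 59.5225 = 9.5236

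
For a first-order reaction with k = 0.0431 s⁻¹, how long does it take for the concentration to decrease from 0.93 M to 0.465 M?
16.08 s

From ln[A] = ln[A]₀ - k·t: t = ln([A]₀/[A])/k = ln(0.93/0.465)/0.0431 = ln(2.0000)/0.0431 = 0.6931/0.0431 = 16.08 s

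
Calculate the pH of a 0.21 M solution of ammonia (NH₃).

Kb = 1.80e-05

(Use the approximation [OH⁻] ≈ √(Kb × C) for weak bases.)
pH = 11.29

[OH⁻] = √(Kb × C) = √(1.80e-05 × 0.21) = 1.9442e-03. pOH = 2.71, pH = 14 - pOH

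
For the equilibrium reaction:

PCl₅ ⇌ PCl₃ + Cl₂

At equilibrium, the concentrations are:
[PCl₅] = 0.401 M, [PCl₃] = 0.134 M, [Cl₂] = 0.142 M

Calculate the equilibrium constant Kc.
K_c = 0.0475

Kc = ([PCl₃] × [Cl₂]) / ([PCl₅])
   = ((0.134)·(0.142)) / ((0.401))
   = 0.019028 / 0.401 = 0.0475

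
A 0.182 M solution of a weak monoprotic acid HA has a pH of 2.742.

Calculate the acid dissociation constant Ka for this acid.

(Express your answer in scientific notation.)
K_a = 1.82e-05

[H⁺] = 10^(−pH) = 10^(−2.742) = 1.811e-03 M. For HA ⇌ H⁺ + A⁻, Ka = x²/(C − x) = (1.811e-03)²/(0.182 − 1.811e-03) = 1.82e-05.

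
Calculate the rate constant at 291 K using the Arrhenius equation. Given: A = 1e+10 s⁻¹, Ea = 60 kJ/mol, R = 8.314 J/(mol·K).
1.70e-01 s⁻¹

k = A·exp(-Ea/(R·T)) = 1e+10·exp(-60000/(8.314·291)) = 1e+10·exp(-24.7998) = 1e+10·1.6966e-11 = 1.70e-01 s⁻¹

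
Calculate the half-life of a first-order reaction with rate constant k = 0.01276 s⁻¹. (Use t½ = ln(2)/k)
54.32 s

t½ = ln(2)/k = 0.6931/0.01276 = 54.32 s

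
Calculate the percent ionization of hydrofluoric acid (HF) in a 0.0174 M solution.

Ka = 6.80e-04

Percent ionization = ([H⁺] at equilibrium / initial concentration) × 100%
Percent ionization = 17.9%

Let x = [H⁺]. Ka = x²/(C - x) ⇒ x² + (6.80e-04)x - (6.80e-04)(0.0174) = 0. x = 3.1165e-03. Percent = (3.1165e-03/0.0174) × 100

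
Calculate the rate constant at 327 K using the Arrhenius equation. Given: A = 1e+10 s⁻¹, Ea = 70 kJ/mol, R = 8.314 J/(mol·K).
6.57e-02 s⁻¹

k = A·exp(-Ea/(R·T)) = 1e+10·exp(-70000/(8.314·327)) = 1e+10·exp(-25.7478) = 1e+10·6.5746e-12 = 6.57e-02 s⁻¹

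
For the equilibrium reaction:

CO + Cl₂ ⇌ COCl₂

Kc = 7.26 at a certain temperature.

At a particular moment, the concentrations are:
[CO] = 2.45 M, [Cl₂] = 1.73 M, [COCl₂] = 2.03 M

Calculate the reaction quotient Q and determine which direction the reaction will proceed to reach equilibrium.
Q = 0.479, Q < K, reaction proceeds forward (toward products)

Q = ([COCl₂]) / ([CO] × [Cl₂])
  = ((2.03)) / ((2.45)·(1.73)) = 2.03/4.2385 = 0.4789
Since Q = 0.4789 < Kc = 7.26, the reaction proceeds forward (toward products) to reach equilibrium.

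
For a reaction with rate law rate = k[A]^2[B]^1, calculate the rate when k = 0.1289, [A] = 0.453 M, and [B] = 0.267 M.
0.007063 M/s

rate = k·[A]^2·[B]^1 = 0.1289·(0.453)^2·(0.267)^1 = 0.1289·0.205209·0.267 = 0.007063 M/s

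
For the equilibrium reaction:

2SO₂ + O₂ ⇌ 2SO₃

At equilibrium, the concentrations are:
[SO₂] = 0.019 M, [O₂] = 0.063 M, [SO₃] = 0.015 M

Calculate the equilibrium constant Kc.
K_c = 9.8932

Kc = ([SO₃]^2) / ([SO₂]^2 × [O₂])
   = ((0.015)^2) / ((0.019)^2·(0.063))
   = 0.000225 / 2.2743e-05 = 9.8932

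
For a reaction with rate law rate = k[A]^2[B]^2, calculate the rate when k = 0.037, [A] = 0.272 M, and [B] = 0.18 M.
8.869e-05 M/s

rate = k·[A]^2·[B]^2 = 0.037·(0.272)^2·(0.18)^2 = 0.037·0.073984·0.0324 = 8.869e-05 M/s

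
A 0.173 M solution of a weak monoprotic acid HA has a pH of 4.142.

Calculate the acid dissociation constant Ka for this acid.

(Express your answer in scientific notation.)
K_a = 3.01e-08

[H⁺] = 10^(−pH) = 10^(−4.142) = 7.211e-05 M. For HA ⇌ H⁺ + A⁻, Ka = x²/(C − x) = (7.211e-05)²/(0.173 − 7.211e-05) = 3.01e-08.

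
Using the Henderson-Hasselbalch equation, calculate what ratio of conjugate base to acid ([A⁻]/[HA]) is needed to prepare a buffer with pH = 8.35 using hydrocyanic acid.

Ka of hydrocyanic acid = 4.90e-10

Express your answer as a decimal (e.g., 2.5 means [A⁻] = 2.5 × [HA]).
[A⁻]/[HA] = 0.110

pKa = −log(4.90e-10) = 9.3098. pH = pKa + log([A⁻]/[HA]). 8.35 = 9.3098 + log(ratio). log(ratio) = 8.35 − 9.3098 = -0.9598. ratio = 10^(-0.9598) = 0.110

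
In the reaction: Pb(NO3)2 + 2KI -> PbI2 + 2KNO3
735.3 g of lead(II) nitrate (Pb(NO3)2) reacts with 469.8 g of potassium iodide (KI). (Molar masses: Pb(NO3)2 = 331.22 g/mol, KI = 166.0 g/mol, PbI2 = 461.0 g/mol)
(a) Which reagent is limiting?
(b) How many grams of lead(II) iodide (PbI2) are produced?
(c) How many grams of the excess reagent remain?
(a) KI, (b) 652.3 g, (c) 266.6 g

Moles of Pb(NO3)2 = 735.3 g ÷ 331.22 g/mol = 2.21997 mol
Moles of KI = 469.8 g ÷ 166.0 g/mol = 2.83012 mol
Moles ÷ coefficient: Pb(NO3)2: 2.21997/1 = 2.22, KI: 2.83012/2 = 1.415
(a) KI has the smaller value, so KI is the limiting reagent.
(b) Moles of PbI2 = 2.83012 mol KI × (1/2) = 1.41506 mol; mass = 1.41506 mol × 461.0 g/mol = 652.3 g
(c) Pb(NO3)2 consumed = 2.83012 × (1/2) = 1.41506 mol; remaining = 2.21997 − 1.41506 = 0.804914 mol; mass = 0.804914 mol × 331.22 g/mol = 266.6 g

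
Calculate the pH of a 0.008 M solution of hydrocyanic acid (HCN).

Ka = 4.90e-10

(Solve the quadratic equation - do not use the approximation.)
pH = 5.70

x² + Ka×x - Ka×C = 0. Using quadratic formula: [H⁺] = 1.9797e-06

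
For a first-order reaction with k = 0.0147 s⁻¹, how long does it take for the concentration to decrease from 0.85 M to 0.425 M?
47.15 s

From ln[A] = ln[A]₀ - k·t: t = ln([A]₀/[A])/k = ln(0.85/0.425)/0.0147 = ln(2.0000)/0.0147 = 0.6931/0.0147 = 47.15 s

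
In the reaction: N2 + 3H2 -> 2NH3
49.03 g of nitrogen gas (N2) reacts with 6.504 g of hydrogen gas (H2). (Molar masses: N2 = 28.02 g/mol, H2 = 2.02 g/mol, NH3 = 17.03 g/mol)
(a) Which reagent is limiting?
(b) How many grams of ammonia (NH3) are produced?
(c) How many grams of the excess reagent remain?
(a) H2, (b) 36.56 g, (c) 18.96 g

Moles of N2 = 49.03 g ÷ 28.02 g/mol = 1.74982 mol
Moles of H2 = 6.504 g ÷ 2.02 g/mol = 3.2198 mol
Moles ÷ coefficient: N2: 1.74982/1 = 1.75, H2: 3.2198/3 = 1.073
(a) H2 has the smaller value, so H2 is the limiting reagent.
(b) Moles of NH3 = 3.2198 mol H2 × (2/3) = 2.14653 mol; mass = 2.14653 mol × 17.03 g/mol = 36.56 g
(c) N2 consumed = 3.2198 × (1/3) = 1.07327 mol; remaining = 1.74982 − 1.07327 = 0.676554 mol; mass = 0.676554 mol × 28.02 g/mol = 18.96 g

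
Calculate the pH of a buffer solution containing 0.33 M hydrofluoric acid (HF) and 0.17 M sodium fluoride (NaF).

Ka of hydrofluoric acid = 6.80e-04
pH = 2.88

pKa = -log(6.80e-04) = 3.17. pH = pKa + log([A⁻]/[HA]) = 3.17 + log(0.17/0.33)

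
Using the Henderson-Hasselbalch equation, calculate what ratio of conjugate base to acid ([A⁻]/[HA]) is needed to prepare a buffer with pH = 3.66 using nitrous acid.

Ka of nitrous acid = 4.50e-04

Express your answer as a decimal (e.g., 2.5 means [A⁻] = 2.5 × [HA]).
[A⁻]/[HA] = 2.057

pKa = −log(4.50e-04) = 3.3468. pH = pKa + log([A⁻]/[HA]). 3.66 = 3.3468 + log(ratio). log(ratio) = 3.66 − 3.3468 = 0.3132. ratio = 10^(0.3132) = 2.057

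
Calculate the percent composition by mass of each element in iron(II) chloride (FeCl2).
Fe: 44.06%, Cl: 55.94%

Molar mass of FeCl2 = 126.75 g/mol
% Fe = (1 × 55.85) / 126.75 × 100% = 55.85 / 126.75 × 100% = 44.06%
% Cl = (2 × 35.45) / 126.75 × 100% = 70.9 / 126.75 × 100% = 55.94%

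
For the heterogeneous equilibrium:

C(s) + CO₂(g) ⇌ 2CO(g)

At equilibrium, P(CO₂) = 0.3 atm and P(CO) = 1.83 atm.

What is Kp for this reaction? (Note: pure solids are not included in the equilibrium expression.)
K_p = 11.163

Solid C is excluded.
Kp = P(CO)²/P(CO₂) = (1.83)²/0.3 = 3.349/0.3 = 11.163.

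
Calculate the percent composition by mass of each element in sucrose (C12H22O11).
C: 42.10%, H: 6.48%, O: 51.42%

Molar mass of C12H22O11 = 342.3 g/mol
% C = (12 × 12.01) / 342.3 × 100% = 144.12 / 342.3 × 100% = 42.10%
% H = (22 × 1.008) / 342.3 × 100% = 22.176 / 342.3 × 100% = 6.48%
% O = (11 × 16.0) / 342.3 × 100% = 176 / 342.3 × 100% = 51.42%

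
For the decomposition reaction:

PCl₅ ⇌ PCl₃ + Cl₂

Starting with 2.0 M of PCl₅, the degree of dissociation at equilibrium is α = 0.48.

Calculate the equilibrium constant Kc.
K_c = 0.8862

x = α·[A]₀ = 0.48 × 2.0 = 0.96 M dissociated.
At eq: [PCl₅] = 2.0 − 0.96 = 1.04 M; [PCl₃] = [Cl₂] = x = 0.96 M.
Kc = [PCl₃][Cl₂]/[PCl₅] = (0.96)²/1.04 = 0.8862.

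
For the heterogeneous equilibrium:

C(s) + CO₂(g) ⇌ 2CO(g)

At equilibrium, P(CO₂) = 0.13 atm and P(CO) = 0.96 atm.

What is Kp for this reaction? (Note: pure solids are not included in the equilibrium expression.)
K_p = 7.089

Solid C is excluded.
Kp = P(CO)²/P(CO₂) = (0.96)²/0.13 = 0.9216/0.13 = 7.089.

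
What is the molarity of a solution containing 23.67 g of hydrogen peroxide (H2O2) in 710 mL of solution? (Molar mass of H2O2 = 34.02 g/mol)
Moles of H2O2 = 23.67 g ÷ 34.02 g/mol = 0.695767 mol
Volume = 710 mL = 0.71 L
Molarity = 0.695767 mol ÷ 0.71 L = 0.98 M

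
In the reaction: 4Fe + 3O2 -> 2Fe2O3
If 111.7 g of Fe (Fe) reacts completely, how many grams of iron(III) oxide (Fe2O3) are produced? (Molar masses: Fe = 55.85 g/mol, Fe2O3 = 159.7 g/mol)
Moles of Fe = 111.7 g ÷ 55.85 g/mol = 2 mol
Mole ratio: 2 mol Fe2O3 / 4 mol Fe
Moles of Fe2O3 = 2 × (2/4) = 1 mol
Mass of Fe2O3 = 1 mol × 159.7 g/mol = 159.7 g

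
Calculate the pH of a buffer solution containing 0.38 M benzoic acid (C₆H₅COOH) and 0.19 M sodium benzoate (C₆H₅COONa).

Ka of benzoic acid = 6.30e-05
pH = 3.90

pKa = -log(6.30e-05) = 4.20. pH = pKa + log([A⁻]/[HA]) = 4.20 + log(0.19/0.38)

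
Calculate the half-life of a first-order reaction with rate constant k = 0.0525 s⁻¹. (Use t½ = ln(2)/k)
13.20 s

t½ = ln(2)/k = 0.6931/0.0525 = 13.20 s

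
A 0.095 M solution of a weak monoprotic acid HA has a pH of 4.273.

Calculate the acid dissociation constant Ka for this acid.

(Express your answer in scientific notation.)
K_a = 3.00e-08

[H⁺] = 10^(−pH) = 10^(−4.273) = 5.333e-05 M. For HA ⇌ H⁺ + A⁻, Ka = x²/(C − x) = (5.333e-05)²/(0.095 − 5.333e-05) = 3.00e-08.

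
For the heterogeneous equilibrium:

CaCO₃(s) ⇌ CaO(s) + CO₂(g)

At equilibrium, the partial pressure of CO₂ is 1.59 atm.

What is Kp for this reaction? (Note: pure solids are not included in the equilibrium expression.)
K_p = 1.59

Solids (CaCO₃, CaO) have activity 1 and are excluded.
Kp = P(CO₂) = 1.59.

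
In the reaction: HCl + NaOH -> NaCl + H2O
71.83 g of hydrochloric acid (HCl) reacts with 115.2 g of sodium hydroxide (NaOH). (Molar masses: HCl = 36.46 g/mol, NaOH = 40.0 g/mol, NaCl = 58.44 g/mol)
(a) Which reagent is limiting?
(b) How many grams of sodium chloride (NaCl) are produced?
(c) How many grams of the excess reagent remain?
(a) HCl, (b) 115.1 g, (c) 36.4 g

Moles of HCl = 71.83 g ÷ 36.46 g/mol = 1.9701 mol
Moles of NaOH = 115.2 g ÷ 40.0 g/mol = 2.88 mol
Moles ÷ coefficient: HCl: 1.9701/1 = 1.97, NaOH: 2.88/1 = 2.88
(a) HCl has the smaller value, so HCl is the limiting reagent.
(b) Moles of NaCl = 1.9701 mol HCl × (1/1) = 1.9701 mol; mass = 1.9701 mol × 58.44 g/mol = 115.1 g
(c) NaOH consumed = 1.9701 × (1/1) = 1.9701 mol; remaining = 2.88 − 1.9701 = 0.909896 mol; mass = 0.909896 mol × 40.0 g/mol = 36.4 g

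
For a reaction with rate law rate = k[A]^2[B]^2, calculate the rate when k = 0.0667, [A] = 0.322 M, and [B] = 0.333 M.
0.0007669 M/s

rate = k·[A]^2·[B]^2 = 0.0667·(0.322)^2·(0.333)^2 = 0.0667·0.103684·0.110889 = 0.0007669 M/s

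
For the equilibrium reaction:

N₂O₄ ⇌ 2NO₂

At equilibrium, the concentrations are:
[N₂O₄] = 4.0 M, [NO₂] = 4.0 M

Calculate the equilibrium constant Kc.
K_c = 4.0000

Kc = ([NO₂]^2) / ([N₂O₄])
   = ((4.0)^2) / ((4.0))
   = 16 / 4 = 4.0000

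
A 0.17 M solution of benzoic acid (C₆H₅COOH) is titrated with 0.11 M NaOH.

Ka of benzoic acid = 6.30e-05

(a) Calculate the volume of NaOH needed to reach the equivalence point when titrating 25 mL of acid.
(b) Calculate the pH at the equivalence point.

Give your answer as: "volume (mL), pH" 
V = 38.6 mL, pH = 8.51

(a) At equivalence: moles acid = moles base.
moles acid = 0.17 × 0.025 = 0.00425 mol; V_NaOH = 0.00425/0.11 = 0.03864 L = 38.6 mL.
(b) At equivalence, all acid → conjugate base A⁻ at [A⁻] = 0.00425/0.06364 = 0.06679 M.
Kb = Kw/Ka = 1.0e-14/6.30e-05 = 1.587e-10; [OH⁻] = √(Kb·[A⁻]) = 3.256e-06; pOH = 5.49; pH = 14 − pOH = 8.51.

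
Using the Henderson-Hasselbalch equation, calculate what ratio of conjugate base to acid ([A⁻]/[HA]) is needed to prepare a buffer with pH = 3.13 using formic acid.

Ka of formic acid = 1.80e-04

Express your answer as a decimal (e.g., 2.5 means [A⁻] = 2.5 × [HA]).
[A⁻]/[HA] = 0.243

pKa = −log(1.80e-04) = 3.7447. pH = pKa + log([A⁻]/[HA]). 3.13 = 3.7447 + log(ratio). log(ratio) = 3.13 − 3.7447 = -0.6147. ratio = 10^(-0.6147) = 0.243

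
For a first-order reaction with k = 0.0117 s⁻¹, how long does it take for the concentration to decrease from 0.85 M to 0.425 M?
59.24 s

From ln[A] = ln[A]₀ - k·t: t = ln([A]₀/[A])/k = ln(0.85/0.425)/0.0117 = ln(2.0000)/0.0117 = 0.6931/0.0117 = 59.24 s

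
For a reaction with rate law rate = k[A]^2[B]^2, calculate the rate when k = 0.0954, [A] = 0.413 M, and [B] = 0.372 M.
0.002252 M/s

rate = k·[A]^2·[B]^2 = 0.0954·(0.413)^2·(0.372)^2 = 0.0954·0.170569·0.138384 = 0.002252 M/s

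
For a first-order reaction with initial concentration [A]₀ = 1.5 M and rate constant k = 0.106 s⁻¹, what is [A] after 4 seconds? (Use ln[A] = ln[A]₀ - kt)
0.9816 M

ln[A] = ln[A]₀ - k·t = ln(1.5) - (0.106)·(4) = 0.4055 - 0.4240 = -0.0185
[A] = e^(-0.0185) = 0.9816 M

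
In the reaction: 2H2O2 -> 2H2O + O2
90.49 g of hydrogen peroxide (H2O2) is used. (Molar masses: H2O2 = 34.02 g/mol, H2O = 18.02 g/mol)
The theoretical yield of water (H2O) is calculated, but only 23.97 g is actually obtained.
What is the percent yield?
Moles of H2O2 = 90.49 g ÷ 34.02 g/mol = 2.65991 mol
Mole ratio: 2 mol H2O / 2 mol H2O2
Moles of H2O = 2.65991 × (2/2) = 2.65991 mol
Theoretical yield = 2.65991 mol × 18.02 g/mol = 47.932 g
Actual yield = 23.97 g
Percent yield = (23.97 / 47.932) × 100% = 50.0%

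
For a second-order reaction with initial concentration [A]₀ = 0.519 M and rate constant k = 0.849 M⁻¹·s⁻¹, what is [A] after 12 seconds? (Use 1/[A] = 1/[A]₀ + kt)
0.0825 M

1/[A] = 1/[A]₀ + k·t = 1/0.519 + (0.849)·(12) = 1.9268 + 10.1880 = 12.1148
[A] = 1/12.1148 = 0.0825 M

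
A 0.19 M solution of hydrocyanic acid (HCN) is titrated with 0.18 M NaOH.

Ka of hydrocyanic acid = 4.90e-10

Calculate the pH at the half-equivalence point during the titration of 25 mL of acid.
pH = pKa = 9.31

At the half-equivalence point, [HA] = [A⁻], so by Henderson–Hasselbalch pH = pKa + log(1) = pKa.
pKa = −log(4.90e-10) = 9.31.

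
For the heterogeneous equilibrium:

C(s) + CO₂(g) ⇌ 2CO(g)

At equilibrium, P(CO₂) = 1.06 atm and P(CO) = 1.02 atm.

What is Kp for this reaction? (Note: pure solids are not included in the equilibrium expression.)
K_p = 0.982

Solid C is excluded.
Kp = P(CO)²/P(CO₂) = (1.02)²/1.06 = 1.04/1.06 = 0.982.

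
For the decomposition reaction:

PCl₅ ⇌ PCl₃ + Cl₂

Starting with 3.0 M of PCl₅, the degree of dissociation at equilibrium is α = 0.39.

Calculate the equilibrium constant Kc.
K_c = 0.7480

x = α·[A]₀ = 0.39 × 3.0 = 1.17 M dissociated.
At eq: [PCl₅] = 3.0 − 1.17 = 1.83 M; [PCl₃] = [Cl₂] = x = 1.17 M.
Kc = [PCl₃][Cl₂]/[PCl₅] = (1.17)²/1.83 = 0.748.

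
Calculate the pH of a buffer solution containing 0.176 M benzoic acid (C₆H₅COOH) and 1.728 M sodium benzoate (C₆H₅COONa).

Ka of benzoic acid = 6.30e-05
pH = 5.19

pKa = -log(6.30e-05) = 4.20. pH = pKa + log([A⁻]/[HA]) = 4.20 + log(1.728/0.176)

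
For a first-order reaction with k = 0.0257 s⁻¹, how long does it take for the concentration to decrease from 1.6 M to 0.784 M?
27.76 s

From ln[A] = ln[A]₀ - k·t: t = ln([A]₀/[A])/k = ln(1.6/0.784)/0.0257 = ln(2.0408)/0.0257 = 0.7133/0.0257 = 27.76 s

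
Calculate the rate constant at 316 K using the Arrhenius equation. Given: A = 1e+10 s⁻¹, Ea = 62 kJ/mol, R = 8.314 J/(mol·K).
5.64e-01 s⁻¹

k = A·exp(-Ea/(R·T)) = 1e+10·exp(-62000/(8.314·316)) = 1e+10·exp(-23.5991) = 1e+10·5.6372e-11 = 5.64e-01 s⁻¹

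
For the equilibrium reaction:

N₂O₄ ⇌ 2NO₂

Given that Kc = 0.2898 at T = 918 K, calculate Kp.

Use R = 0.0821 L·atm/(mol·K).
K_p = 21.8416

Δn = (moles gaseous products) − (moles gaseous reactants) = 1
T = 918 K; RT = 0.0821 × 918 = 75.3678
Kp = Kc·(RT)^Δn = 0.2898 × (75.3678)^1 = 0.2898 × 75.3678 = 21.8416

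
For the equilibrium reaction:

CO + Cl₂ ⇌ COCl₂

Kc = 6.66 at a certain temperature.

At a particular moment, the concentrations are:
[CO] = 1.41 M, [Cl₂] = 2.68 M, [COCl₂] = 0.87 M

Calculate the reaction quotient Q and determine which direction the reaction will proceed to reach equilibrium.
Q = 0.230, Q < K, reaction proceeds forward (toward products)

Q = ([COCl₂]) / ([CO] × [Cl₂])
  = ((0.87)) / ((1.41)·(2.68)) = 0.87/3.7788 = 0.2302
Since Q = 0.2302 < Kc = 6.66, the reaction proceeds forward (toward products) to reach equilibrium.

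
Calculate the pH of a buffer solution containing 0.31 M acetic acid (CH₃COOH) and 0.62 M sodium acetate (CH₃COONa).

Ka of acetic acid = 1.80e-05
pH = 5.05

pKa = -log(1.80e-05) = 4.74. pH = pKa + log([A⁻]/[HA]) = 4.74 + log(0.62/0.31)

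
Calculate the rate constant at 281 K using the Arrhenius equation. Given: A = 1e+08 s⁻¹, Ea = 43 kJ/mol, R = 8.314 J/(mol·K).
1.02e+00 s⁻¹

k = A·exp(-Ea/(R·T)) = 1e+08·exp(-43000/(8.314·281)) = 1e+08·exp(-18.4057) = 1e+08·1.0151e-08 = 1.02e+00 s⁻¹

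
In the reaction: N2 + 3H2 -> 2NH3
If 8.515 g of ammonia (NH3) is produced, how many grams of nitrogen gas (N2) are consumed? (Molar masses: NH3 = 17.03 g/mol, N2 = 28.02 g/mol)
Moles of NH3 = 8.515 g ÷ 17.03 g/mol = 0.5 mol
Mole ratio: 1 mol N2 / 2 mol NH3
Moles of N2 = 0.5 × (1/2) = 0.25 mol
Mass of N2 = 0.25 mol × 28.02 g/mol = 7.005 g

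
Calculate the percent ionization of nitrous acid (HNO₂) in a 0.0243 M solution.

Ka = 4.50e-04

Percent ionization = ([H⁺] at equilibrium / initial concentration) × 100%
Percent ionization = 12.7%

Let x = [H⁺]. Ka = x²/(C - x) ⇒ x² + (4.50e-04)x - (4.50e-04)(0.0243) = 0. x = 3.0895e-03. Percent = (3.0895e-03/0.0243) × 100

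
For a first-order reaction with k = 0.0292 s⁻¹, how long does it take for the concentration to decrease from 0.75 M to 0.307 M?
30.59 s

From ln[A] = ln[A]₀ - k·t: t = ln([A]₀/[A])/k = ln(0.75/0.307)/0.0292 = ln(2.4430)/0.0292 = 0.8932/0.0292 = 30.59 s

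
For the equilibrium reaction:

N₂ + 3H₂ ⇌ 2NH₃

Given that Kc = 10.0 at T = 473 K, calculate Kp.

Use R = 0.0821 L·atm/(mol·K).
K_p = 0.0066

Δn = (moles gaseous products) − (moles gaseous reactants) = -2
T = 473 K; RT = 0.0821 × 473 = 38.8333
Kp = Kc·(RT)^Δn = 10.0 × (38.8333)^-2 = 10.0 × 0.000663119 = 0.0066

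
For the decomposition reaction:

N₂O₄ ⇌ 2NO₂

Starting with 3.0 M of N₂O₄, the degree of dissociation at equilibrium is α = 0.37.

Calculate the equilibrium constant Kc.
K_c = 2.6076

x = α·[A]₀ = 0.37 × 3.0 = 1.11 M dissociated.
At eq: [N₂O₄] = 3.0 − 1.11 = 1.89 M; [NO₂] = 2x = 2.22 M.
Kc = [NO₂]²/[N₂O₄] = (2.22)²/1.89 = 2.608.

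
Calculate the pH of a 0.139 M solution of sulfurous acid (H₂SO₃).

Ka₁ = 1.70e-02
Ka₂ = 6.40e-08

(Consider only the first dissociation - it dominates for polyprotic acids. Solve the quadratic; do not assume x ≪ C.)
pH = 1.39

x² + Ka₁·x − Ka₁·C = 0 with Ka₁ = 1.70e-02, C = 0.139.
x = (−Ka₁ + √(Ka₁² + 4·Ka₁·C))/2 = 4.0848e-02 M, so pH = 1.39.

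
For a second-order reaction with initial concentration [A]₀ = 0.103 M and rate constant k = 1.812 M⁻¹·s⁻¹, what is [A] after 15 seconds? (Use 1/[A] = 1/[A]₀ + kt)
0.0271 M

1/[A] = 1/[A]₀ + k·t = 1/0.103 + (1.812)·(15) = 9.7087 + 27.1800 = 36.8887
[A] = 1/36.8887 = 0.0271 M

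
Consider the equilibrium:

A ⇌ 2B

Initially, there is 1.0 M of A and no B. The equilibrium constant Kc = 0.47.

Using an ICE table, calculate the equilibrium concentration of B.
[B] = 0.578 M

ICE: [A] = 1.0 − x, [B] = 2x.
Kc = (2x)²/(1.0 − x) = 0.47 ⇒ 4x² + 0.47x − 0.47 = 0.
x = (−0.47 + √(0.47² + 4·4·0.47))/(2·4) = (−0.47 + √7.7409)/8 = 0.28903.
[B] = 2x = 0.578 M.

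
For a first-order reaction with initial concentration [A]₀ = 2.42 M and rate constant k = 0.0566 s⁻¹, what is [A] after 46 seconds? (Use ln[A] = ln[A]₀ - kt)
0.1791 M

ln[A] = ln[A]₀ - k·t = ln(2.42) - (0.0566)·(46) = 0.8838 - 2.6036 = -1.7198
[A] = e^(-1.7198) = 0.1791 M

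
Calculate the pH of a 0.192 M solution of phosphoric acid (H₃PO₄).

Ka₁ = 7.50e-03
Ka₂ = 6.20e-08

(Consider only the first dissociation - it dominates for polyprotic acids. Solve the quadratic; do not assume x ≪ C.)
pH = 1.46

x² + Ka₁·x − Ka₁·C = 0 with Ka₁ = 7.50e-03, C = 0.192.
x = (−Ka₁ + √(Ka₁² + 4·Ka₁·C))/2 = 3.4382e-02 M, so pH = 1.46.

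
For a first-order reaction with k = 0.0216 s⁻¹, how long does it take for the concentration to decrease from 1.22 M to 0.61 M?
32.09 s

From ln[A] = ln[A]₀ - k·t: t = ln([A]₀/[A])/k = ln(1.22/0.61)/0.0216 = ln(2.0000)/0.0216 = 0.6931/0.0216 = 32.09 s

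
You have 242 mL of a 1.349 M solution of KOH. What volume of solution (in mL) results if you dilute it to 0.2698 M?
Using M₁V₁ = M₂V₂:
1.349 × 242 = 0.2698 × V₂
V₂ = (1.349 × 242) / 0.2698 = 1210 mL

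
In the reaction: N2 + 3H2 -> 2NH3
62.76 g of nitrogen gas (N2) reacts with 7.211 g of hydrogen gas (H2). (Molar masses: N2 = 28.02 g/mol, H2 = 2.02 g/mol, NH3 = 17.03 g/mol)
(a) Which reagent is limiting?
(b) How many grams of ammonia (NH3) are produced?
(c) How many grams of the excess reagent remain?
(a) H2, (b) 40.53 g, (c) 29.42 g

Moles of N2 = 62.76 g ÷ 28.02 g/mol = 2.23983 mol
Moles of H2 = 7.211 g ÷ 2.02 g/mol = 3.5698 mol
Moles ÷ coefficient: N2: 2.23983/1 = 2.24, H2: 3.5698/3 = 1.19
(a) H2 has the smaller value, so H2 is the limiting reagent.
(b) Moles of NH3 = 3.5698 mol H2 × (2/3) = 2.37987 mol; mass = 2.37987 mol × 17.03 g/mol = 40.53 g
(c) N2 consumed = 3.5698 × (1/3) = 1.18993 mol; remaining = 2.23983 − 1.18993 = 1.04989 mol; mass = 1.04989 mol × 28.02 g/mol = 29.42 g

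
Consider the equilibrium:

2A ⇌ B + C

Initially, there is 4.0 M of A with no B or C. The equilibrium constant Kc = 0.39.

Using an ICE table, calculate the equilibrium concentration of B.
[B] = 1.111 M

ICE: [A] = 4.0 − 2x, [B] = [C] = x.
Kc = x²/(4.0 − 2x)² = 0.39 ⇒ √Kc = x/(4.0 − 2x).
x = √0.39·4.0/(1 + 2√0.39) = 0.6245·4.0/2.249 = 1.1107.
[B] = x = 1.111 M.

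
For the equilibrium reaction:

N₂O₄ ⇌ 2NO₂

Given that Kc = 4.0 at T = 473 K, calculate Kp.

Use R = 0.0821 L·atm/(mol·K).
K_p = 155.3332

Δn = (moles gaseous products) − (moles gaseous reactants) = 1
T = 473 K; RT = 0.0821 × 473 = 38.8333
Kp = Kc·(RT)^Δn = 4.0 × (38.8333)^1 = 4.0 × 38.8333 = 155.3332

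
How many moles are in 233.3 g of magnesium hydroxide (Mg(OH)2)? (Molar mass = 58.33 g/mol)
Moles = 233.3 g ÷ 58.33 g/mol = 4 mol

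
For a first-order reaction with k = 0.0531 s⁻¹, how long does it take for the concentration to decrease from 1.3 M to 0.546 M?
16.34 s

From ln[A] = ln[A]₀ - k·t: t = ln([A]₀/[A])/k = ln(1.3/0.546)/0.0531 = ln(2.3810)/0.0531 = 0.8675/0.0531 = 16.34 s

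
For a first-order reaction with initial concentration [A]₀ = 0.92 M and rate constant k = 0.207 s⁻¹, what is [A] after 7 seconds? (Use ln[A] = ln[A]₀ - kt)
0.2160 M

ln[A] = ln[A]₀ - k·t = ln(0.92) - (0.207)·(7) = -0.0834 - 1.4490 = -1.5324
[A] = e^(-1.5324) = 0.2160 M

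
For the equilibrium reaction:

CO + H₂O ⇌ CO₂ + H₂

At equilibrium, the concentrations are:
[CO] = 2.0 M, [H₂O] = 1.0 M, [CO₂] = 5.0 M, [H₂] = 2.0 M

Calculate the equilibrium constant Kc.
K_c = 5.0000

Kc = ([CO₂] × [H₂]) / ([CO] × [H₂O])
   = ((5.0)·(2.0)) / ((2.0)·(1.0))
   = 10 / 2 = 5.0000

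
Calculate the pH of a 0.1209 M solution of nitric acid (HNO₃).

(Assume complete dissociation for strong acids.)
pH = 0.92

[H⁺] = 0.1209 M for strong acid. pH = -log[H⁺] = -log(0.1209)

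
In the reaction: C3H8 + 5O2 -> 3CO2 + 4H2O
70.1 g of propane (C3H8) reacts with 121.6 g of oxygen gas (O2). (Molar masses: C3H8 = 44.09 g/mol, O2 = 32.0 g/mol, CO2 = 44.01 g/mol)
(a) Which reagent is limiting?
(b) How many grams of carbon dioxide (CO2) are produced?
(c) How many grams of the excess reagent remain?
(a) O2, (b) 100.3 g, (c) 36.59 g

Moles of C3H8 = 70.1 g ÷ 44.09 g/mol = 1.58993 mol
Moles of O2 = 121.6 g ÷ 32.0 g/mol = 3.8 mol
Moles ÷ coefficient: C3H8: 1.58993/1 = 1.59, O2: 3.8/5 = 0.76
(a) O2 has the smaller value, so O2 is the limiting reagent.
(b) Moles of CO2 = 3.8 mol O2 × (3/5) = 2.28 mol; mass = 2.28 mol × 44.01 g/mol = 100.3 g
(c) C3H8 consumed = 3.8 × (1/5) = 0.76 mol; remaining = 1.58993 − 0.76 = 0.82993 mol; mass = 0.82993 mol × 44.09 g/mol = 36.59 g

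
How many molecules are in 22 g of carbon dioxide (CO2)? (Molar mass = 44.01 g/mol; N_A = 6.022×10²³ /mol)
Moles = 22 g ÷ 44.01 g/mol = 0.499886 mol
Molecules = 0.499886 mol × 6.022×10²³ /mol = 3.010e+23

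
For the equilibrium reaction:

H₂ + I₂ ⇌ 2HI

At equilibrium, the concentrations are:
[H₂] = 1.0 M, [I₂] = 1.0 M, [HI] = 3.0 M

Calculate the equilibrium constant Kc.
K_c = 9.0000

Kc = ([HI]^2) / ([H₂] × [I₂])
   = ((3.0)^2) / ((1.0)·(1.0))
   = 9 / 1 = 9.0000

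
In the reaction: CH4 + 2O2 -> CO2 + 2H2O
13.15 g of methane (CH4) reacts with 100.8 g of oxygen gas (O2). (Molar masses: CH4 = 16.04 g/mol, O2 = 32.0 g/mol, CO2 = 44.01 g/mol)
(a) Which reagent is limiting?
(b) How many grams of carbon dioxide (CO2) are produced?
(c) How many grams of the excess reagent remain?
(a) CH4, (b) 36.08 g, (c) 48.33 g

Moles of CH4 = 13.15 g ÷ 16.04 g/mol = 0.819825 mol
Moles of O2 = 100.8 g ÷ 32.0 g/mol = 3.15 mol
Moles ÷ coefficient: CH4: 0.819825/1 = 0.8198, O2: 3.15/2 = 1.575
(a) CH4 has the smaller value, so CH4 is the limiting reagent.
(b) Moles of CO2 = 0.819825 mol CH4 × (1/1) = 0.819825 mol; mass = 0.819825 mol × 44.01 g/mol = 36.08 g
(c) O2 consumed = 0.819825 × (2/1) = 1.63965 mol; remaining = 3.15 − 1.63965 = 1.51035 mol; mass = 1.51035 mol × 32.0 g/mol = 48.33 g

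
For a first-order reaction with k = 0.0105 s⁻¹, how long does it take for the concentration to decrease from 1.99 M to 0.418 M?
148.61 s

From ln[A] = ln[A]₀ - k·t: t = ln([A]₀/[A])/k = ln(1.99/0.418)/0.0105 = ln(4.7608)/0.0105 = 1.5604/0.0105 = 148.61 s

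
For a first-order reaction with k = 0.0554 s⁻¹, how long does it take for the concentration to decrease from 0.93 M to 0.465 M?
12.51 s

From ln[A] = ln[A]₀ - k·t: t = ln([A]₀/[A])/k = ln(0.93/0.465)/0.0554 = ln(2.0000)/0.0554 = 0.6931/0.0554 = 12.51 s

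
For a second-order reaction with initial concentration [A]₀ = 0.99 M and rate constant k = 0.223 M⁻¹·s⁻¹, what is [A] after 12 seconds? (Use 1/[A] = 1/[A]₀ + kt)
0.2713 M

1/[A] = 1/[A]₀ + k·t = 1/0.99 + (0.223)·(12) = 1.0101 + 2.6760 = 3.6861
[A] = 1/3.6861 = 0.2713 M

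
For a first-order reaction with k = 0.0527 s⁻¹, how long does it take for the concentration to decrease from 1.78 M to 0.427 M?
27.09 s

From ln[A] = ln[A]₀ - k·t: t = ln([A]₀/[A])/k = ln(1.78/0.427)/0.0527 = ln(4.1686)/0.0527 = 1.4276/0.0527 = 27.09 s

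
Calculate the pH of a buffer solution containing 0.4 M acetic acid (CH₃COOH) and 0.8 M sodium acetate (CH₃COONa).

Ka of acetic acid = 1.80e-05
pH = 5.05

pKa = -log(1.80e-05) = 4.74. pH = pKa + log([A⁻]/[HA]) = 4.74 + log(0.8/0.4)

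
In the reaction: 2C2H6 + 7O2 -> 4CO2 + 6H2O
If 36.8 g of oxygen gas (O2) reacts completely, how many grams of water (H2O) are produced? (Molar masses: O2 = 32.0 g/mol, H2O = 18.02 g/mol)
Moles of O2 = 36.8 g ÷ 32.0 g/mol = 1.15 mol
Mole ratio: 6 mol H2O / 7 mol O2
Moles of H2O = 1.15 × (6/7) = 0.985714 mol
Mass of H2O = 0.985714 mol × 18.02 g/mol = 17.76 g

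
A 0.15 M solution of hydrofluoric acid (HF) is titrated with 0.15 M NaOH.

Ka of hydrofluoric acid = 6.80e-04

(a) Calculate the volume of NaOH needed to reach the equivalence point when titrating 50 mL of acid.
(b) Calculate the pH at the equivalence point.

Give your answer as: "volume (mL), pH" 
V = 50.0 mL, pH = 8.02

(a) At equivalence: moles acid = moles base.
moles acid = 0.15 × 0.05 = 0.0075 mol; V_NaOH = 0.0075/0.15 = 0.05 L = 50.0 mL.
(b) At equivalence, all acid → conjugate base A⁻ at [A⁻] = 0.0075/0.1 = 0.075 M.
Kb = Kw/Ka = 1.0e-14/6.80e-04 = 1.471e-11; [OH⁻] = √(Kb·[A⁻]) = 1.050e-06; pOH = 5.98; pH = 14 − pOH = 8.02.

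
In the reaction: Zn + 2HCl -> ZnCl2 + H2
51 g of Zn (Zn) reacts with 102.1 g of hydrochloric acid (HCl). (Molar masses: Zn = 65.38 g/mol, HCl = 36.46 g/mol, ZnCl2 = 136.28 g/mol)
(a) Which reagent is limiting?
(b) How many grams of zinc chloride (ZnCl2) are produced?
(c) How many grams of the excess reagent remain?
(a) Zn, (b) 106.3 g, (c) 45.22 g

Moles of Zn = 51 g ÷ 65.38 g/mol = 0.780055 mol
Moles of HCl = 102.1 g ÷ 36.46 g/mol = 2.80033 mol
Moles ÷ coefficient: Zn: 0.780055/1 = 0.7801, HCl: 2.80033/2 = 1.4
(a) Zn has the smaller value, so Zn is the limiting reagent.
(b) Moles of ZnCl2 = 0.780055 mol Zn × (1/1) = 0.780055 mol; mass = 0.780055 mol × 136.28 g/mol = 106.3 g
(c) HCl consumed = 0.780055 × (2/1) = 1.56011 mol; remaining = 2.80033 − 1.56011 = 1.24022 mol; mass = 1.24022 mol × 36.46 g/mol = 45.22 g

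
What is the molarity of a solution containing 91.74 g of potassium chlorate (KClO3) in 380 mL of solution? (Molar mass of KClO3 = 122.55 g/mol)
Moles of KClO3 = 91.74 g ÷ 122.55 g/mol = 0.748592 mol
Volume = 380 mL = 0.38 L
Molarity = 0.748592 mol ÷ 0.38 L = 1.97 M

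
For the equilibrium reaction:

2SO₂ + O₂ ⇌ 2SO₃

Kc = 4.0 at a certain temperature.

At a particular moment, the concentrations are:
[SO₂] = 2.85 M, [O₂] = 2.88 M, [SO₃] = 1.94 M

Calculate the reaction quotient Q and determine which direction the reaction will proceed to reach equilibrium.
Q = 0.161, Q < K, reaction proceeds forward (toward products)

Q = ([SO₃]^2) / ([SO₂]^2 × [O₂])
  = ((1.94)^2) / ((2.85)^2·(2.88)) = 3.7636/23.393 = 0.1609
Since Q = 0.1609 < Kc = 4.0, the reaction proceeds forward (toward products) to reach equilibrium.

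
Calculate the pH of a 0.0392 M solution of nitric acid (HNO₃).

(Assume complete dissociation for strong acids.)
pH = 1.41

[H⁺] = 0.0392 M for strong acid. pH = -log[H⁺] = -log(0.0392)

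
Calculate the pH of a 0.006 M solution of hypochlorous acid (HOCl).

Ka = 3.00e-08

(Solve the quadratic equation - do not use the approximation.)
pH = 4.87

x² + Ka×x - Ka×C = 0. Using quadratic formula: [H⁺] = 1.3401e-05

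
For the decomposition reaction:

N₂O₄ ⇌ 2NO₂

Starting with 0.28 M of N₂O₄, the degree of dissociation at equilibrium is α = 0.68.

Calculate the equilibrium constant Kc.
K_c = 1.6184

x = α·[A]₀ = 0.68 × 0.28 = 0.1904 M dissociated.
At eq: [N₂O₄] = 0.28 − 0.1904 = 0.0896 M; [NO₂] = 2x = 0.3808 M.
Kc = [NO₂]²/[N₂O₄] = (0.3808)²/0.0896 = 1.618.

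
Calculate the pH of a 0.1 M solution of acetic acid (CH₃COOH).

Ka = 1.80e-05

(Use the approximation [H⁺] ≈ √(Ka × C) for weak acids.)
pH = 2.87

[H⁺] = √(Ka × C) = √(1.80e-05 × 0.1) = 1.3416e-03. pH = -log(1.3416e-03)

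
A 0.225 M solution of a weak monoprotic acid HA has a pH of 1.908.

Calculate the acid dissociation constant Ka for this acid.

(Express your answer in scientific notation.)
K_a = 7.18e-04

[H⁺] = 10^(−pH) = 10^(−1.908) = 1.236e-02 M. For HA ⇌ H⁺ + A⁻, Ka = x²/(C − x) = (1.236e-02)²/(0.225 − 1.236e-02) = 7.18e-04.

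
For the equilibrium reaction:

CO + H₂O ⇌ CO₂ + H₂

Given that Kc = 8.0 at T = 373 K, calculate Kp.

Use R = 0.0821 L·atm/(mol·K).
K_p = 8.0000

Δn = (moles gaseous products) − (moles gaseous reactants) = 0
T = 373 K; RT = 0.0821 × 373 = 30.6233
Kp = Kc·(RT)^Δn = 8.0 × (30.6233)^0 = 8.0 × 1 = 8.0000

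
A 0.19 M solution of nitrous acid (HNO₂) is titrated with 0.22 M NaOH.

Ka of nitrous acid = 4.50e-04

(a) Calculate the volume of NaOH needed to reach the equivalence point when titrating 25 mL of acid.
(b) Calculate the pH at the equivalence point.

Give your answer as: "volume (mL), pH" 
V = 21.6 mL, pH = 8.18

(a) At equivalence: moles acid = moles base.
moles acid = 0.19 × 0.025 = 0.00475 mol; V_NaOH = 0.00475/0.22 = 0.02159 L = 21.6 mL.
(b) At equivalence, all acid → conjugate base A⁻ at [A⁻] = 0.00475/0.04659 = 0.102 M.
Kb = Kw/Ka = 1.0e-14/4.50e-04 = 2.222e-11; [OH⁻] = √(Kb·[A⁻]) = 1.505e-06; pOH = 5.82; pH = 14 − pOH = 8.18.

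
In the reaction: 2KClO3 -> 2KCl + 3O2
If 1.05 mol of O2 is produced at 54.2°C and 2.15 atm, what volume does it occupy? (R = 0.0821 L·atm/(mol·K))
T = 54.2°C + 273.15 = 327.35 K
V = nRT/P = (1.05 × 0.0821 × 327.35) / 2.15
V = 13.13 L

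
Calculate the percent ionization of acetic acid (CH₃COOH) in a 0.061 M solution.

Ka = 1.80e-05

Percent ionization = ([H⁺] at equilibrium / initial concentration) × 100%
Percent ionization = 1.7%

Let x = [H⁺]. Ka = x²/(C - x) ⇒ x² + (1.80e-05)x - (1.80e-05)(0.061) = 0. x = 1.0389e-03. Percent = (1.0389e-03/0.061) × 100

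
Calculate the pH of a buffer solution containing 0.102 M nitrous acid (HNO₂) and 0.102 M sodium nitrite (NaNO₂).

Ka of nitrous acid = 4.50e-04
pH = 3.35

pKa = -log(4.50e-04) = 3.35. pH = pKa + log([A⁻]/[HA]) = 3.35 + log(0.102/0.102)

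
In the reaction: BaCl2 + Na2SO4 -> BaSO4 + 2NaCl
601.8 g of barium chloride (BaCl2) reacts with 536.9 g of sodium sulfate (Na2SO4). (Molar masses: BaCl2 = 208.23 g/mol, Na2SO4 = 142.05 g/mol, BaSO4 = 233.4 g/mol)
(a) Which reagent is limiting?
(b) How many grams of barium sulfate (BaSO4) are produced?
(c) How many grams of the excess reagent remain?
(a) BaCl2, (b) 674.5 g, (c) 126.4 g

Moles of BaCl2 = 601.8 g ÷ 208.23 g/mol = 2.89007 mol
Moles of Na2SO4 = 536.9 g ÷ 142.05 g/mol = 3.77966 mol
Moles ÷ coefficient: BaCl2: 2.89007/1 = 2.89, Na2SO4: 3.77966/1 = 3.78
(a) BaCl2 has the smaller value, so BaCl2 is the limiting reagent.
(b) Moles of BaSO4 = 2.89007 mol BaCl2 × (1/1) = 2.89007 mol; mass = 2.89007 mol × 233.4 g/mol = 674.5 g
(c) Na2SO4 consumed = 2.89007 × (1/1) = 2.89007 mol; remaining = 3.77966 − 2.89007 = 0.889582 mol; mass = 0.889582 mol × 142.05 g/mol = 126.4 g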